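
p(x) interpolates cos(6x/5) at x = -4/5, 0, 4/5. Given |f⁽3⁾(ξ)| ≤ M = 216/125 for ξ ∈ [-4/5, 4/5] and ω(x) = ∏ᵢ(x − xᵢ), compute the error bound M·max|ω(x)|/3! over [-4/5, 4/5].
512*sqrt(3)/15625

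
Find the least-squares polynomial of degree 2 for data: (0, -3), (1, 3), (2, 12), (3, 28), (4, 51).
-89/35 + (111/70)x + (41/14)x²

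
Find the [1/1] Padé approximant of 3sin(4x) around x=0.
12*x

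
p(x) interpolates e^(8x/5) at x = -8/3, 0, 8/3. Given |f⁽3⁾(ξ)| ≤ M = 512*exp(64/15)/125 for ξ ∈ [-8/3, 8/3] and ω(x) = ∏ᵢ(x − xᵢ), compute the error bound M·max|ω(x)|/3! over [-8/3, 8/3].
262144*sqrt(3)*exp(64/15)/91125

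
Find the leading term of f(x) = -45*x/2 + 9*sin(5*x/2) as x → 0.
-375*x**3/16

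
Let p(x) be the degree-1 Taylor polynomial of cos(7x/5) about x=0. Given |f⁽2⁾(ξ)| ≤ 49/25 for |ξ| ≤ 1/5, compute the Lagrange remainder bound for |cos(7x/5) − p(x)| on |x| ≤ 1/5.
49/1250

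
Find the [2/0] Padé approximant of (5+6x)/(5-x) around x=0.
7*x**2/25 + 7*x/5 + 1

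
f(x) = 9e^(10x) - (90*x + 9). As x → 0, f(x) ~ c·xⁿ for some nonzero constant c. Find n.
2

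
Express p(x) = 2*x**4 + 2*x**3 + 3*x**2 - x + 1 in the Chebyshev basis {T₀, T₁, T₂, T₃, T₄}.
(13/4)T₀ + (1/2)T₁ + (5/2)T₂ + (1/2)T₃ + (1/4)T₄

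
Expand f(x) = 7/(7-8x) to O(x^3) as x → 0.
1 + 8*x/7 + 64*x**2/49 + O(x**3)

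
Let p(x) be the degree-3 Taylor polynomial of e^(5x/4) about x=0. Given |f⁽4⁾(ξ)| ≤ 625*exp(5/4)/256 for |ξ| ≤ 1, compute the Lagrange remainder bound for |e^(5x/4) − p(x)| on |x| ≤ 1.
625*exp(5/4)/6144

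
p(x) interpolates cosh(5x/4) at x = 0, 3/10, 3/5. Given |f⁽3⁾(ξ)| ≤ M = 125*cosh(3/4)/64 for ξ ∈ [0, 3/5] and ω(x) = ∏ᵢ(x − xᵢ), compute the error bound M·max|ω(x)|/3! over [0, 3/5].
sqrt(3)*cosh(3/4)/512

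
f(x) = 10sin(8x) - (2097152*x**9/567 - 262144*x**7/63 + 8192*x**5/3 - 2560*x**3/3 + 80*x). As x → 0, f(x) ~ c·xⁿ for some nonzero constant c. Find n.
11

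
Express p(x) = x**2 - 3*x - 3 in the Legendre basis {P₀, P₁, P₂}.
(-8/3)P₀ + (-3)P₁ + (2/3)P₂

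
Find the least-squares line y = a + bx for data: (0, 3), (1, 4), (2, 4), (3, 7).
a = 27/10, b = 6/5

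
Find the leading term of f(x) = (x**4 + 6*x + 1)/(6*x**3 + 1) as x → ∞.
x/6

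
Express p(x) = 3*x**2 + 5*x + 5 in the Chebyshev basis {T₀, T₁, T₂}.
(13/2)T₀ + (5)T₁ + (3/2)T₂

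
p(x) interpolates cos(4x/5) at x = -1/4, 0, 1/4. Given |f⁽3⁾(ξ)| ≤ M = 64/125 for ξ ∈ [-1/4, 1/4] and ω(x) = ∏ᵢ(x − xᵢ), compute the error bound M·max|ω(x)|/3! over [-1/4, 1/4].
sqrt(3)/3375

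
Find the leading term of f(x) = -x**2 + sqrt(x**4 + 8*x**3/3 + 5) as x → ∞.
4*x/3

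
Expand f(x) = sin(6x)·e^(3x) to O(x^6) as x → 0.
6*x + 18*x**2 - 9*x**3 - 81*x**4 - 1539*x**5/20 + O(x**6)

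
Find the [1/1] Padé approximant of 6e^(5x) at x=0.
(15*x + 6)/(1 - 5*x/2)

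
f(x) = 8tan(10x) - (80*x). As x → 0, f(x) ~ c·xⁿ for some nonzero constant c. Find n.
3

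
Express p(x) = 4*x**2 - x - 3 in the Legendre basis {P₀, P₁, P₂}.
(-5/3)P₀ - P₁ + (8/3)P₂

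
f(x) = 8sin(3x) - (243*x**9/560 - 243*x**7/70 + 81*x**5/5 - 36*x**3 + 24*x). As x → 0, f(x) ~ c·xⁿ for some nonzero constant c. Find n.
11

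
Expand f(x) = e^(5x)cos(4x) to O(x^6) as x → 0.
1 + 5*x + 9*x**2/2 - 115*x**3/6 - 1519*x**4/24 - 2095*x**5/24 + O(x**6)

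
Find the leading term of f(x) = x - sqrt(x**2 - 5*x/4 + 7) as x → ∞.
5/8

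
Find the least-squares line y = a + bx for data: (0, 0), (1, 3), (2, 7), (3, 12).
a = -1/2, b = 4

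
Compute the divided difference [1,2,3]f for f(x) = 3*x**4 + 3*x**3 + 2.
93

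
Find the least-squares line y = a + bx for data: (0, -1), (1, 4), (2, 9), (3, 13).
a = -4/5, b = 47/10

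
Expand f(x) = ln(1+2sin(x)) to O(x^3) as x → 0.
2*x - 2*x**2 + O(x**3)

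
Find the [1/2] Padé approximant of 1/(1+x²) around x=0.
1/(x**2 + 1)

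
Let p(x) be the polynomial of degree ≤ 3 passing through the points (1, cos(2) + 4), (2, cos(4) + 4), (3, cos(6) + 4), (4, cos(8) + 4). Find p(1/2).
35*cos(2)/16 - 5*cos(8)/16 + 21*cos(6)/16 - 35*cos(4)/16 + 4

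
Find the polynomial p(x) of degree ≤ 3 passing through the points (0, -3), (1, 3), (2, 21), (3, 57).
x**3 + 3*x**2 + 2*x - 3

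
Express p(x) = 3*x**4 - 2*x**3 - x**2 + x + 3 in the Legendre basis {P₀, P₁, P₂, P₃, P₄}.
(49/15)P₀ + (-1/5)P₁ + (22/21)P₂ + (-4/5)P₃ + (24/35)P₄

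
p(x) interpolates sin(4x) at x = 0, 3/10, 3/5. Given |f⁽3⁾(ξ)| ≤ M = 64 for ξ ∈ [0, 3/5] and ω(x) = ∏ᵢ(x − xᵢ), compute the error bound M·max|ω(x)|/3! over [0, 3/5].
8*sqrt(3)/125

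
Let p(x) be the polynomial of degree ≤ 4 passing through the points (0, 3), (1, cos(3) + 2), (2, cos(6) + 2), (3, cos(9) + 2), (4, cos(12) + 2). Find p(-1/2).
35*cos(12)/128 - 45*cos(9)/32 + 189*cos(6)/64 - 105*cos(3)/32 + 571/128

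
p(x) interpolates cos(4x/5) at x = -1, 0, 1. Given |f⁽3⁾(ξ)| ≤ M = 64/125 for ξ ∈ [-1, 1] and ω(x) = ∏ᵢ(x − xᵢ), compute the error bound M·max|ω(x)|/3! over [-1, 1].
64*sqrt(3)/3375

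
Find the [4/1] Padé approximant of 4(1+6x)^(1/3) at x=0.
(64*x**4/3 - 256*x**3/15 + 96*x**2/5 + 128*x/5 + 4)/(22*x/5 + 1)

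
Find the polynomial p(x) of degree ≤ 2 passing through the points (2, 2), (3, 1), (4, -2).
-x**2 + 4*x - 2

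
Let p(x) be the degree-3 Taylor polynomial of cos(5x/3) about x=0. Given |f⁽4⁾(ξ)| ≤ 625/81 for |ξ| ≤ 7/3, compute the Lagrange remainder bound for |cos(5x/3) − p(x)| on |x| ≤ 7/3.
1500625/157464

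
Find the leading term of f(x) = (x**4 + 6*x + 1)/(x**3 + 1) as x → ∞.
x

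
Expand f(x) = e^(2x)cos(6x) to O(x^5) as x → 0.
1 + 2*x - 16*x**2 - 104*x**3/3 + 56*x**4/3 + O(x**5)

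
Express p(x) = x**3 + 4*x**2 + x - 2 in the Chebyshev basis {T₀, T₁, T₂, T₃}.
(7/4)T₁ + (2)T₂ + (1/4)T₃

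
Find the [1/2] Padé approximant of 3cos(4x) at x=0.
3/(8*x**2 + 1)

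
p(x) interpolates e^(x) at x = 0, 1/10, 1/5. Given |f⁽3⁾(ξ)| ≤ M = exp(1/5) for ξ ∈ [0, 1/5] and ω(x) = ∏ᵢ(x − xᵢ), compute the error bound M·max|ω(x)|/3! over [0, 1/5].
sqrt(3)*exp(1/5)/27000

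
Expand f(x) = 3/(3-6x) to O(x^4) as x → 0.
1 + 2*x + 4*x**2 + 8*x**3 + O(x**4)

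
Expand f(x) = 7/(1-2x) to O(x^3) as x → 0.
7 + 14*x + 28*x**2 + O(x**3)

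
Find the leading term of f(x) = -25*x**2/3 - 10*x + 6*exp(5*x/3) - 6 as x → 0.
125*x**3/27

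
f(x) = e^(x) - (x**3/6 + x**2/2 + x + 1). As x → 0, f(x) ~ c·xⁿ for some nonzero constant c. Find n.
4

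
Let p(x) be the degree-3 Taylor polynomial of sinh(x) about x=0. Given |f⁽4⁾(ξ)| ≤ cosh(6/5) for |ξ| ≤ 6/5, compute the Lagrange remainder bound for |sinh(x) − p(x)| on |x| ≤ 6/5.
54*cosh(6/5)/625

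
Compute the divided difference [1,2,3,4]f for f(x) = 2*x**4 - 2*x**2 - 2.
20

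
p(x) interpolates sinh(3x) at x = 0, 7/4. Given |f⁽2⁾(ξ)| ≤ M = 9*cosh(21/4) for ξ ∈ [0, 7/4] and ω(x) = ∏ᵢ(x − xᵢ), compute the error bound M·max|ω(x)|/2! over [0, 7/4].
441*cosh(21/4)/128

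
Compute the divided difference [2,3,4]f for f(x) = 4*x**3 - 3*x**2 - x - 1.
33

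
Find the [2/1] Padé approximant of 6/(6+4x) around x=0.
1/(2*x/3 + 1)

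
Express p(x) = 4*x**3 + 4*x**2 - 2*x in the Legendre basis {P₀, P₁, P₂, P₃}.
(4/3)P₀ + (2/5)P₁ + (8/3)P₂ + (8/5)P₃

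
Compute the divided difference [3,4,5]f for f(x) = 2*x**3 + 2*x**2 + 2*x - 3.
26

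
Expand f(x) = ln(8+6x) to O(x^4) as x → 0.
log(8) + 3*x/4 - 9*x**2/32 + 9*x**3/64 + O(x**4)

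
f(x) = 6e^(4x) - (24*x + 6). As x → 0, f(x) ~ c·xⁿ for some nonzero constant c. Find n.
2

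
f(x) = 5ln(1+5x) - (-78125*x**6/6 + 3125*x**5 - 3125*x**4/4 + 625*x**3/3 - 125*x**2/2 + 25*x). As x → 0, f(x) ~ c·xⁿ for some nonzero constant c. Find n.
7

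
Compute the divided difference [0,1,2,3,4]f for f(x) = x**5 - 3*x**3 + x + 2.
10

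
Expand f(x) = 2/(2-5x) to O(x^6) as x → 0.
1 + 5*x/2 + 25*x**2/4 + 125*x**3/8 + 625*x**4/16 + 3125*x**5/32 + O(x**6)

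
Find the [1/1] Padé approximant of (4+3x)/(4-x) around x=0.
(3*x/4 + 1)/(1 - x/4)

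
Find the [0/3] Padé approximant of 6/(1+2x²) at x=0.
6/(2*x**2 + 1)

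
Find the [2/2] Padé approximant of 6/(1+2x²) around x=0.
6/(2*x**2 + 1)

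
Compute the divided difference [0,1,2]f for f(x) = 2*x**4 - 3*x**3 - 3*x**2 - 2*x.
2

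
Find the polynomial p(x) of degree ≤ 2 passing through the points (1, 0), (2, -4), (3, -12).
-2*x**2 + 2*x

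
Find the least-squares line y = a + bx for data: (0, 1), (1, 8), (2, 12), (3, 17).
a = 17/10, b = 26/5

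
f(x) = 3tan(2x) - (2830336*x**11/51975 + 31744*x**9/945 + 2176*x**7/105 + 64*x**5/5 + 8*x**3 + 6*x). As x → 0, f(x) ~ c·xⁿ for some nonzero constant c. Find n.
13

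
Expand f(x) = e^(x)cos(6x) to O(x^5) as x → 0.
1 + x - 35*x**2/2 - 107*x**3/6 + 1081*x**4/24 + O(x**5)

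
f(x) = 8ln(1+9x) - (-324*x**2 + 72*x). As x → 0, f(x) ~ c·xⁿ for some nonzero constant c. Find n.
3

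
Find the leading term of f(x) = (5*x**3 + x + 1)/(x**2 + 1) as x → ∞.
5*x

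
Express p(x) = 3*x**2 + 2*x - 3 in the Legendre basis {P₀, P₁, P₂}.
(-2)P₀ + (2)P₁ + (2)P₂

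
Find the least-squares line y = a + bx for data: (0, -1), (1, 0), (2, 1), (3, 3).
a = -6/5, b = 13/10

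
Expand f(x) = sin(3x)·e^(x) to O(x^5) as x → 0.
3*x + 3*x**2 - 3*x**3 - 4*x**4 + O(x**5)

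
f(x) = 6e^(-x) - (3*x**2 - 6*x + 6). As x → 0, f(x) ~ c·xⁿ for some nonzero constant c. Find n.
3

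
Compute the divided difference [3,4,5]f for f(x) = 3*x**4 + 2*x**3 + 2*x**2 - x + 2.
317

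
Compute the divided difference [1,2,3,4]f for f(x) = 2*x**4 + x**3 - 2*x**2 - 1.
21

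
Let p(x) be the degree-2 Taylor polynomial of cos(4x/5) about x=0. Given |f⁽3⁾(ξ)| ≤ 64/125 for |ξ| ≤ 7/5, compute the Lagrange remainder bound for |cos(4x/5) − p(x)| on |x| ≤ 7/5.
10976/46875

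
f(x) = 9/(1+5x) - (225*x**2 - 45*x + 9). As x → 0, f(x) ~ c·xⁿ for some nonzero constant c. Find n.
3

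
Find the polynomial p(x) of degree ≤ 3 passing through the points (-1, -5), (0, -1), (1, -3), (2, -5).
x**3 - 3*x**2 - 1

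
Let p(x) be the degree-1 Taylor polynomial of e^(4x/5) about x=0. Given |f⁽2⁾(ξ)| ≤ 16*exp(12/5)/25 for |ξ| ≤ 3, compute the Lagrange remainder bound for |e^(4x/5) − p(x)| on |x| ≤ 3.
72*exp(12/5)/25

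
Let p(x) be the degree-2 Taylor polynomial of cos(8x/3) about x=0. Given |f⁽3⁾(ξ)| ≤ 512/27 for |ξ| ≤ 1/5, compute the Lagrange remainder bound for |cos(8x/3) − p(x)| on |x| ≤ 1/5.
256/10125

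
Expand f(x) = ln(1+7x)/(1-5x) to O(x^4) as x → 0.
7*x + 21*x**2/2 + 1001*x**3/6 + O(x**4)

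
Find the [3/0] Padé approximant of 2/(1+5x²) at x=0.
2 - 10*x**2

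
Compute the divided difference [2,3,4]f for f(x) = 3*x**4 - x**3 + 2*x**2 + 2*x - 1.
158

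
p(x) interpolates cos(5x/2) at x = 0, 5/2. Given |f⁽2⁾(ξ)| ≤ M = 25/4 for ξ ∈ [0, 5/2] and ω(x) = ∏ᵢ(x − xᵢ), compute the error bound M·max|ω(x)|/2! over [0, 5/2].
625/128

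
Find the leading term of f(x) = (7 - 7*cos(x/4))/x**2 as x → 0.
7/32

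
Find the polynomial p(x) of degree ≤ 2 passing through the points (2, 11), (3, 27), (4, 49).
3*x**2 + x - 3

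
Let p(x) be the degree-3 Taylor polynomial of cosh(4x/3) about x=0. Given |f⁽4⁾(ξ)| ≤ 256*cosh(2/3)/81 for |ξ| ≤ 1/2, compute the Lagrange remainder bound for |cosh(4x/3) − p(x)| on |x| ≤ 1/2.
2*cosh(2/3)/243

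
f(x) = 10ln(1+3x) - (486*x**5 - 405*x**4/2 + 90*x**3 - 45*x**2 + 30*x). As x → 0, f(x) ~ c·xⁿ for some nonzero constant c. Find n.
6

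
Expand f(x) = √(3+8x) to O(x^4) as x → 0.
sqrt(3) + 4*sqrt(3)*x/3 - 8*sqrt(3)*x**2/9 + 32*sqrt(3)*x**3/27 + O(x**4)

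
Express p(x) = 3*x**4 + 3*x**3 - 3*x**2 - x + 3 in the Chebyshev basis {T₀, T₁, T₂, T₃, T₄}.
(21/8)T₀ + (5/4)T₁ + (3/4)T₃ + (3/8)T₄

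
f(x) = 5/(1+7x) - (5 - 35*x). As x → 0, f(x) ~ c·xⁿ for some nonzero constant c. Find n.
2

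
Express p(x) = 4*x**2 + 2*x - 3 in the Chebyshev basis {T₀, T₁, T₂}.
-T₀ + (2)T₁ + (2)T₂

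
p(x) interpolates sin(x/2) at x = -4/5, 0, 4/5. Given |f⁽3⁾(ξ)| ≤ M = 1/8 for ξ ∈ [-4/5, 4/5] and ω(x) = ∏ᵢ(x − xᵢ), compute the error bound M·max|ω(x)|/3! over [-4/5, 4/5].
8*sqrt(3)/3375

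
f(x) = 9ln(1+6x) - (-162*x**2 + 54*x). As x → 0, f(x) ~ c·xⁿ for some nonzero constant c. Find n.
3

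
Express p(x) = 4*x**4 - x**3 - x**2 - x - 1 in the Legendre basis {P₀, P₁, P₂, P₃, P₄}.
(-8/15)P₀ + (-8/5)P₁ + (34/21)P₂ + (-2/5)P₃ + (32/35)P₄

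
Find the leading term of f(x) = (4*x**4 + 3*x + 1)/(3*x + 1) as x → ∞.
4*x**3/3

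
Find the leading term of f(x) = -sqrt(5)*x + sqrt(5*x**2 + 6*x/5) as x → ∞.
3*sqrt(5)/25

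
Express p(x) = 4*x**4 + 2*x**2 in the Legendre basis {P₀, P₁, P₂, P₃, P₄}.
(22/15)P₀ + (76/21)P₂ + (32/35)P₄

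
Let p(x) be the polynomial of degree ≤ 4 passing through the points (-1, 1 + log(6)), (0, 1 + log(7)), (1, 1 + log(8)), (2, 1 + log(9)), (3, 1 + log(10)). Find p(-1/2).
1 + log(7*2**(19/32)*3**(91/128)*5**(123/128)*7**(3/32)/20)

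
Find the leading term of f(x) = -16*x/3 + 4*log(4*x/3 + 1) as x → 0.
-32*x**2/9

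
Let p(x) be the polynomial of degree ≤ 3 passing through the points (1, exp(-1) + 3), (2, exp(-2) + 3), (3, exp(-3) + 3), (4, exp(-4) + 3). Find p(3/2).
(-5*e + 1 + 5*exp(3) + 15*exp(2) + 48*exp(4))*exp(-4)/16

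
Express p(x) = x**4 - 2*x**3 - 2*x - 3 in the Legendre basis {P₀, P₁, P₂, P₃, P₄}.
(-14/5)P₀ + (-16/5)P₁ + (4/7)P₂ + (-4/5)P₃ + (8/35)P₄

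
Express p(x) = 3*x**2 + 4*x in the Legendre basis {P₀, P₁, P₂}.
P₀ + (4)P₁ + (2)P₂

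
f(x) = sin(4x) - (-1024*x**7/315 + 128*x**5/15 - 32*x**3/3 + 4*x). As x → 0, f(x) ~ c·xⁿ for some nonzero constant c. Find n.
9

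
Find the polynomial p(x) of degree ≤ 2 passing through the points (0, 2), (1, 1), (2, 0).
2 - x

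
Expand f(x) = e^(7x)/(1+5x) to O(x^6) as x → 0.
1 + 2*x + 29*x**2/2 - 46*x**3/3 + 4241*x**4/24 - 44609*x**5/60 + O(x**6)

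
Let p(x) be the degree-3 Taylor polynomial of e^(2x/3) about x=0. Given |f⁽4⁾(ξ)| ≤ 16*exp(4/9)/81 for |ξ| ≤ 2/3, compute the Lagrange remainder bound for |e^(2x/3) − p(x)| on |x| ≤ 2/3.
32*exp(4/9)/19683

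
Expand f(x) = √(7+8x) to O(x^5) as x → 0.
sqrt(7) + 4*sqrt(7)*x/7 - 8*sqrt(7)*x**2/49 + 32*sqrt(7)*x**3/343 - 160*sqrt(7)*x**4/2401 + O(x**5)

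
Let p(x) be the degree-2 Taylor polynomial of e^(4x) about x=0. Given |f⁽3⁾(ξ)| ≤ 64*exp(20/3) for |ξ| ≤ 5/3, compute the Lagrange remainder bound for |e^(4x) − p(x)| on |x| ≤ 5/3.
4000*exp(20/3)/81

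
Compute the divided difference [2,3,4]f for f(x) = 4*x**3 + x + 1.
36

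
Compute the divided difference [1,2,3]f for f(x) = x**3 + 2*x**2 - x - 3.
8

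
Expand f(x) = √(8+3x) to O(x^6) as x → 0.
2*sqrt(2) + 3*sqrt(2)*x/8 - 9*sqrt(2)*x**2/256 + 27*sqrt(2)*x**3/4096 - 405*sqrt(2)*x**4/262144 + 1701*sqrt(2)*x**5/4194304 + O(x**6)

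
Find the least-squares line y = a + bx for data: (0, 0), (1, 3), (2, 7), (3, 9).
a = 1/10, b = 31/10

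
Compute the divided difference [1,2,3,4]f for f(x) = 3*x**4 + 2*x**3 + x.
32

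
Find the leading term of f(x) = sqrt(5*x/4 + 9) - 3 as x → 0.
5*x/24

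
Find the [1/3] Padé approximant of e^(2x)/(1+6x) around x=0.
(11*x/16 + 1)/(91*x**3/24 - 29*x**2/4 + 75*x/16 + 1)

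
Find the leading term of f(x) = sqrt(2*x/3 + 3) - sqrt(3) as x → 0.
sqrt(3)*x/9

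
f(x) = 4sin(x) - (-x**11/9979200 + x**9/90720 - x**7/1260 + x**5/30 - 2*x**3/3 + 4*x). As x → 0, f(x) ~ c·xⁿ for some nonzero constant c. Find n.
13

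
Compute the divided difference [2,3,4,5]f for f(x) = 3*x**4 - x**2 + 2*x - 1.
42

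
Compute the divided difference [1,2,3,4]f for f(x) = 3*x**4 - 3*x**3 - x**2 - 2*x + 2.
27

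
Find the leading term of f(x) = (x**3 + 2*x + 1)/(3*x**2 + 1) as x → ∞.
x/3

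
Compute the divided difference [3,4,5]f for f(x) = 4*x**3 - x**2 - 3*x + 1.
47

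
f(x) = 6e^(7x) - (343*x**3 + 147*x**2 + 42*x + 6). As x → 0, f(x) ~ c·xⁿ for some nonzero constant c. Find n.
4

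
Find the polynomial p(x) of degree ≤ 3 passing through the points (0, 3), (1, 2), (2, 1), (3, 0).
3 - x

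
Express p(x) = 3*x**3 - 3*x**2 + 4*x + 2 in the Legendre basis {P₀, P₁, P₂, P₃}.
P₀ + (29/5)P₁ + (-2)P₂ + (6/5)P₃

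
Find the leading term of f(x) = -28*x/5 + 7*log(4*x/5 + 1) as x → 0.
-56*x**2/25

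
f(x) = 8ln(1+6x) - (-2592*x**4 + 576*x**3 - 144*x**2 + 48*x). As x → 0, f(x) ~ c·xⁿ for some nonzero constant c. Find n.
5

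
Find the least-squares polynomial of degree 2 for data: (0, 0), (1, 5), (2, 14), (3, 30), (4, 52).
9/35 + (83/70)x + (41/14)x²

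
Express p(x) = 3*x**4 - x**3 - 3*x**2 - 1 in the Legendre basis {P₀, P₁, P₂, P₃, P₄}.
(-7/5)P₀ + (-3/5)P₁ + (-2/7)P₂ + (-2/5)P₃ + (24/35)P₄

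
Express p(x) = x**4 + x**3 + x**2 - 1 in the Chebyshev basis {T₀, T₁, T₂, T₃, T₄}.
(-1/8)T₀ + (3/4)T₁ + T₂ + (1/4)T₃ + (1/8)T₄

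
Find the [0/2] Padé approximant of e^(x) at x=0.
1/(x**2/2 - x + 1)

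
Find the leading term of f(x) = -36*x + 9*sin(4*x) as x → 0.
-96*x**3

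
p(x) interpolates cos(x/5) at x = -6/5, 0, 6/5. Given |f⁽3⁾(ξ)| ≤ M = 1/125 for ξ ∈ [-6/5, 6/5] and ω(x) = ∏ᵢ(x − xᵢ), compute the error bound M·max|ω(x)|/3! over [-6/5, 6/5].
8*sqrt(3)/15625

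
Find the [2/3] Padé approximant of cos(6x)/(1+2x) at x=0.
(1 - 15*x**2)/(6*x**3 + 3*x**2 + 2*x + 1)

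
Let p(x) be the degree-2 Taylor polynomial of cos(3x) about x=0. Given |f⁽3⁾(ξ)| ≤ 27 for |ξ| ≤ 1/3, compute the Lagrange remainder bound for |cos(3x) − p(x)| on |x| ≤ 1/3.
1/6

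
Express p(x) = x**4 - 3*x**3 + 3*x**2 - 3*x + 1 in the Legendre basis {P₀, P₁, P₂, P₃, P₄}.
(11/5)P₀ + (-24/5)P₁ + (18/7)P₂ + (-6/5)P₃ + (8/35)P₄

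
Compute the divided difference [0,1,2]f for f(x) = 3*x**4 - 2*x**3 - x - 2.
15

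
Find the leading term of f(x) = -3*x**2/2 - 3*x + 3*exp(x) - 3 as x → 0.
x**3/2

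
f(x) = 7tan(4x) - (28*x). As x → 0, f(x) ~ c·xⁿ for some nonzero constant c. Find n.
3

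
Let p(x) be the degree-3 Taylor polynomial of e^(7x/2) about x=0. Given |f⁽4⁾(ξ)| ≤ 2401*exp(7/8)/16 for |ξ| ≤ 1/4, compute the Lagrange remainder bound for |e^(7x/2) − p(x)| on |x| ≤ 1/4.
2401*exp(7/8)/98304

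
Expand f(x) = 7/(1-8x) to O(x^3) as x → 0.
7 + 56*x + 448*x**2 + O(x**3)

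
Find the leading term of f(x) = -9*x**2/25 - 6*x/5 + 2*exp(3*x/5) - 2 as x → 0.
9*x**3/125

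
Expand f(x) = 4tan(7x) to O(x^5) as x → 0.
28*x + 1372*x**3/3 + O(x**5)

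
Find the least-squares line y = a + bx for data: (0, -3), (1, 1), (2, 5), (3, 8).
a = -14/5, b = 37/10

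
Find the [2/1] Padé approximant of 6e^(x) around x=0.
(x**2 + 4*x + 6)/(1 - x/3)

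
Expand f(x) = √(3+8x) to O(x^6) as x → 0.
sqrt(3) + 4*sqrt(3)*x/3 - 8*sqrt(3)*x**2/9 + 32*sqrt(3)*x**3/27 - 160*sqrt(3)*x**4/81 + 896*sqrt(3)*x**5/243 + O(x**6)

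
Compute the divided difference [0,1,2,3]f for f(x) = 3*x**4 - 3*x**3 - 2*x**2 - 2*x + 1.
15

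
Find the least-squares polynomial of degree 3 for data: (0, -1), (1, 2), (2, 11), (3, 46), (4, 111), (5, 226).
-55/63 + (416/189)x + (-19/9)x² + (58/27)x³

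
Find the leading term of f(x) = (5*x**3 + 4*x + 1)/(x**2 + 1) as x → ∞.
5*x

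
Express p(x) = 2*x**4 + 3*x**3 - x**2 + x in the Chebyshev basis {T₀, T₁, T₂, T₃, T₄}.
(1/4)T₀ + (13/4)T₁ + (1/2)T₂ + (3/4)T₃ + (1/4)T₄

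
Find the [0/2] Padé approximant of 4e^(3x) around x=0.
4/(9*x**2/2 - 3*x + 1)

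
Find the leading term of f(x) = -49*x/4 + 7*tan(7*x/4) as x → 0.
2401*x**3/192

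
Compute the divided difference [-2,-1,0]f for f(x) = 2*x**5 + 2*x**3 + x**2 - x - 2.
-35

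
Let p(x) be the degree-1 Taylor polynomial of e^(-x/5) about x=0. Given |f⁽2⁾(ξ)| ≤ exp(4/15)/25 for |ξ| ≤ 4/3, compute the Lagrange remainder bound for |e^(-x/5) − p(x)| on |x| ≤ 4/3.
8*exp(4/15)/225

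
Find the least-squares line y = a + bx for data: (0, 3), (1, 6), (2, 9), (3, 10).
a = 17/5, b = 12/5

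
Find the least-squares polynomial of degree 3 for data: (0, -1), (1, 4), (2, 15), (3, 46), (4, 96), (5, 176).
-11/14 + (125/84)x + (19/14)x² + (13/12)x³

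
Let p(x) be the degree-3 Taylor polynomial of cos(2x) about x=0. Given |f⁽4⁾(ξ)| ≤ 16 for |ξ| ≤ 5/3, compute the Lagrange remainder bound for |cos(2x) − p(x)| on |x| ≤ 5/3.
1250/243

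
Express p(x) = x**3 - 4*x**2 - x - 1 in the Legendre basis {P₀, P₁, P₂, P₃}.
(-7/3)P₀ + (-2/5)P₁ + (-8/3)P₂ + (2/5)P₃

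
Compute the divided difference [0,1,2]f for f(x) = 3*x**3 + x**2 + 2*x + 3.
10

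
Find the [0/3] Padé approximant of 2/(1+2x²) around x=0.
2/(2*x**2 + 1)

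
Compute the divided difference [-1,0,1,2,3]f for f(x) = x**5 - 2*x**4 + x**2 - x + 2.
3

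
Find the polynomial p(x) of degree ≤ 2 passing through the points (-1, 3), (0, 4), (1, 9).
2*x**2 + 3*x + 4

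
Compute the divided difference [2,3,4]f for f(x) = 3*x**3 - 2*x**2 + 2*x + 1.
25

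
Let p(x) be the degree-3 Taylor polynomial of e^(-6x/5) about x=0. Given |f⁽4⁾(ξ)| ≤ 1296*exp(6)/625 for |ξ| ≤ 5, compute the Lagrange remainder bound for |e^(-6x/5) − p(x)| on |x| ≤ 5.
54*exp(6)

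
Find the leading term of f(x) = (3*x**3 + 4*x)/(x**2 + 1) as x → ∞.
3*x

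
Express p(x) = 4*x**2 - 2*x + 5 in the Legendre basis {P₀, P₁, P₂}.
(19/3)P₀ + (-2)P₁ + (8/3)P₂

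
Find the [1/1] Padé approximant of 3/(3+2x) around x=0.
1/(2*x/3 + 1)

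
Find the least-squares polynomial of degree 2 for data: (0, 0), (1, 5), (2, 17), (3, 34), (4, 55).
-11/35 + (233/70)x + (37/14)x²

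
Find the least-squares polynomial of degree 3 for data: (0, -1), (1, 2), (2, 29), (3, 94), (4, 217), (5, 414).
-10/9 + (-755/378)x + (167/63)x² + (155/54)x³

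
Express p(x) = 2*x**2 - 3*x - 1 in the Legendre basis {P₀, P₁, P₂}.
(-1/3)P₀ + (-3)P₁ + (4/3)P₂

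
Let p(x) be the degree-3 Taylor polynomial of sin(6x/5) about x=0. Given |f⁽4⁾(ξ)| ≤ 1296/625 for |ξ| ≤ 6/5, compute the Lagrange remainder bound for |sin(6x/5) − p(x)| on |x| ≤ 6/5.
69984/390625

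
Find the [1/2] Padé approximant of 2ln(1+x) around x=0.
2*x/(-x**2/12 + x/2 + 1)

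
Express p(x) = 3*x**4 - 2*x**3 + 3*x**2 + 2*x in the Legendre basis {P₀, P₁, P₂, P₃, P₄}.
(8/5)P₀ + (4/5)P₁ + (26/7)P₂ + (-4/5)P₃ + (24/35)P₄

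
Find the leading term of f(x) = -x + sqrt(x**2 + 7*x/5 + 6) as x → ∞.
7/10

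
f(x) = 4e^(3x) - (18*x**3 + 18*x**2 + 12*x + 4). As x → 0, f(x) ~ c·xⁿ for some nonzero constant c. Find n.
4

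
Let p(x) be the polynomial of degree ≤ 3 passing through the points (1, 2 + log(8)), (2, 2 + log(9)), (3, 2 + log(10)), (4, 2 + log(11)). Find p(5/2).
2 + log(3*11**(15/16)*2**(3/8)*3**(1/8)*5**(9/16)/11)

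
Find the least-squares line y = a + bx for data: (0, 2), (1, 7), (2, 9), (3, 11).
a = 29/10, b = 29/10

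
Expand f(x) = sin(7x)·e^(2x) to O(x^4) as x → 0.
7*x + 14*x**2 - 259*x**3/6 + O(x**4)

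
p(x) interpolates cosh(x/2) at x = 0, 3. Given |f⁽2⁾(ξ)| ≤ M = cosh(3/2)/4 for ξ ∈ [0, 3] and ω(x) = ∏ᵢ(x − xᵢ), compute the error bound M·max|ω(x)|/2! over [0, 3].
9*cosh(3/2)/32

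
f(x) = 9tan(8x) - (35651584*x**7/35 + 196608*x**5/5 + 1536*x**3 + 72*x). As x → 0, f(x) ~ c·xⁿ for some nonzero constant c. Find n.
9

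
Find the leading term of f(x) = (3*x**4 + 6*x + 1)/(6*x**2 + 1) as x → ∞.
x**2/2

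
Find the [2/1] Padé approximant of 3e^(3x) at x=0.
(9*x**2/2 + 6*x + 3)/(1 - x)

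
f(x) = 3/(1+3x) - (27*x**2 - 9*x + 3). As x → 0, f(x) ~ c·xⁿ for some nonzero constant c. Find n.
3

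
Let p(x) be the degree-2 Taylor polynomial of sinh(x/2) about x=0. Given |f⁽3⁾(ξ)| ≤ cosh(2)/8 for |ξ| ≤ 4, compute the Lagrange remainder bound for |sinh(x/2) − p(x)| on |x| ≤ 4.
4*cosh(2)/3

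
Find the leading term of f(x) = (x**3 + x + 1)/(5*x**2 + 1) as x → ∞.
x/5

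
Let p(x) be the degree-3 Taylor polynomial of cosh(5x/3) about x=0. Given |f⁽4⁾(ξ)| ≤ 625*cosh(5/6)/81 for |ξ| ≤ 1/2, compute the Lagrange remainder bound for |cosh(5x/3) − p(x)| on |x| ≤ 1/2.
625*cosh(5/6)/31104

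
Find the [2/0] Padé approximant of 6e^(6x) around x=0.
108*x**2 + 36*x + 6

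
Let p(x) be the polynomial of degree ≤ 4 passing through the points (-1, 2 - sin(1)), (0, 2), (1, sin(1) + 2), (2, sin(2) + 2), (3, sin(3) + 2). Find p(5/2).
-65*sin(1)/128 + 35*sin(3)/128 + 35*sin(2)/32 + 2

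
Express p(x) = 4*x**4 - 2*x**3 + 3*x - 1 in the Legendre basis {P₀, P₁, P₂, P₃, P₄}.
(-1/5)P₀ + (9/5)P₁ + (16/7)P₂ + (-4/5)P₃ + (32/35)P₄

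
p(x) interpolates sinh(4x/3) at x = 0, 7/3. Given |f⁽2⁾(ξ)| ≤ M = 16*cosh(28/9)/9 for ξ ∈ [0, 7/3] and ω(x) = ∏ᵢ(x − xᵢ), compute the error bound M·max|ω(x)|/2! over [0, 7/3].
98*cosh(28/9)/81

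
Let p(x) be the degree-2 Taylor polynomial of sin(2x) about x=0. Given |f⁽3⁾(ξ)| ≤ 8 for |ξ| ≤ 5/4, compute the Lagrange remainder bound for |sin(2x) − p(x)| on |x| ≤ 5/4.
125/48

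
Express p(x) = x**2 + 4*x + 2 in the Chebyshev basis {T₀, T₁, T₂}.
(5/2)T₀ + (4)T₁ + (1/2)T₂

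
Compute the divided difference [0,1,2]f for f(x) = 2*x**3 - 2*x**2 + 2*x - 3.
4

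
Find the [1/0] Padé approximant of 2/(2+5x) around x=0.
1 - 5*x/2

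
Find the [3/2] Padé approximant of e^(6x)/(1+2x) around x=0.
(-36*x**3/5 - 9*x**2/5 + 1)/(21*x**2/5 - 4*x + 1)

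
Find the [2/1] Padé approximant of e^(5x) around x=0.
(25*x**2/6 + 10*x/3 + 1)/(1 - 5*x/3)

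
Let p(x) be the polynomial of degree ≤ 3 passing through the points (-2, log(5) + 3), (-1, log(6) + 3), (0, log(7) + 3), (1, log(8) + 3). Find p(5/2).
log(1761205026816*2**(1/8)*3**(7/16)*5**(13/16)*7**(3/16)/1730160900125) + 3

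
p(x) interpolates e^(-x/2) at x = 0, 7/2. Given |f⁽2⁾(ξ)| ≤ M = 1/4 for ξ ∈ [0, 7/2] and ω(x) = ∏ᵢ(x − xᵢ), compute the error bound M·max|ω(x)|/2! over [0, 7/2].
49/128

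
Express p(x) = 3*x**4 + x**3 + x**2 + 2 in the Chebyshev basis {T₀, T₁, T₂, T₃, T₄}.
(29/8)T₀ + (3/4)T₁ + (2)T₂ + (1/4)T₃ + (3/8)T₄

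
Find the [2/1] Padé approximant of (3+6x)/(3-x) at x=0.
(2*x + 1)/(1 - x/3)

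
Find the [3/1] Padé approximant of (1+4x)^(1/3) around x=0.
(-64*x**3/81 + 16*x**2/9 + 4*x + 1)/(8*x/3 + 1)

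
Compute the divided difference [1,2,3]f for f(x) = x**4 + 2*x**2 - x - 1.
27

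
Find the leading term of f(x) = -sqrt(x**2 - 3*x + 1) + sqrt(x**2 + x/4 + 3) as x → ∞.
13/8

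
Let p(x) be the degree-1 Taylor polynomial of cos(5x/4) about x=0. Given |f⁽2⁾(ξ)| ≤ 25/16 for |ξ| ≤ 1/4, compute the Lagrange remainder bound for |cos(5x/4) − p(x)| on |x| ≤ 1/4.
25/512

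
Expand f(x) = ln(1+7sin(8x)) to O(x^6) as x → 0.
56*x - 1568*x**2 + 173824*x**3/3 - 7275520*x**4/3 + 324825088*x**5/3 + O(x**6)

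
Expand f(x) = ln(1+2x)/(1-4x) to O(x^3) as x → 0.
2*x + 6*x**2 + O(x**3)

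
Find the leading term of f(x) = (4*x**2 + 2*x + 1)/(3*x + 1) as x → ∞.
4*x/3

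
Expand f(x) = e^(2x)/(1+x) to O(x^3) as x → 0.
1 + x + x**2 + O(x**3)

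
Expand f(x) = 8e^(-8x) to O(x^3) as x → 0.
8 - 64*x + 256*x**2 + O(x**3)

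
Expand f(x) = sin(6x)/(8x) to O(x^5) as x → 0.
3/4 - 9*x**2/2 + 81*x**4/10 + O(x**5)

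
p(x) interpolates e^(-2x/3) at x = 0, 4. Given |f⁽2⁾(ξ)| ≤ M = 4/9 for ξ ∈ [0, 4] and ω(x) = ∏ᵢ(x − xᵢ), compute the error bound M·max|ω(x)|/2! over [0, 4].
8/9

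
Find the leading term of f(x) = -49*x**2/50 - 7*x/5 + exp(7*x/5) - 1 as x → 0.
343*x**3/750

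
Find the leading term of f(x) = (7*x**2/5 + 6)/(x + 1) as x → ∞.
7*x/5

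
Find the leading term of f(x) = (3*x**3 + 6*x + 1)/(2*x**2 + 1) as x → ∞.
3*x/2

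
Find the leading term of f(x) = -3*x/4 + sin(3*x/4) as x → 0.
-9*x**3/128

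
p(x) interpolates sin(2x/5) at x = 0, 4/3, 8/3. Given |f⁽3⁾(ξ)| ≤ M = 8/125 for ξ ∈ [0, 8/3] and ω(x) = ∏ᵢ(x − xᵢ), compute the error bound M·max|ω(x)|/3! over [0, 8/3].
512*sqrt(3)/91125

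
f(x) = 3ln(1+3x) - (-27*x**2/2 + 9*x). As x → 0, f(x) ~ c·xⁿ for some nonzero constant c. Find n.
3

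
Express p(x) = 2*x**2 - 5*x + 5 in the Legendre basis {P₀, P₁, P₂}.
(17/3)P₀ + (-5)P₁ + (4/3)P₂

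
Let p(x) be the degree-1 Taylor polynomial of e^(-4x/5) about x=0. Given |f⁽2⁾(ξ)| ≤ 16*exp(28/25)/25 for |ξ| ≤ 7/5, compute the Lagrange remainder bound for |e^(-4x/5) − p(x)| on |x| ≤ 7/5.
392*exp(28/25)/625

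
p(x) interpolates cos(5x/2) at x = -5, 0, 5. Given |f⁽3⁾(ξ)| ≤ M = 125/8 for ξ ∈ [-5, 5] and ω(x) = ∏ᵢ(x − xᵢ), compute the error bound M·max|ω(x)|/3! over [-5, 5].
15625*sqrt(3)/216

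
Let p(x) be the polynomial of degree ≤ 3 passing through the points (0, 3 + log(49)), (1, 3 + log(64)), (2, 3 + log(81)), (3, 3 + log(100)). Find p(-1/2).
3 + log(583443*35**(3/8)*6**(1/4)/81920)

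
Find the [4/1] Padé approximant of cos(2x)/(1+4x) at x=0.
(2*x**4/3 - 2*x**2 + 1)/(4*x + 1)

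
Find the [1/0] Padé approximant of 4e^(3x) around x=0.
12*x + 4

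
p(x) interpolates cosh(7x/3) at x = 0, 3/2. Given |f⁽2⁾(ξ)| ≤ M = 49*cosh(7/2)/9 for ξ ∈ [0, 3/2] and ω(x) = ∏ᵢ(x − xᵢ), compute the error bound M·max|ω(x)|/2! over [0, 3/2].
49*cosh(7/2)/32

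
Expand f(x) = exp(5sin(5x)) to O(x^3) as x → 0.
1 + 25*x + 625*x**2/2 + O(x**3)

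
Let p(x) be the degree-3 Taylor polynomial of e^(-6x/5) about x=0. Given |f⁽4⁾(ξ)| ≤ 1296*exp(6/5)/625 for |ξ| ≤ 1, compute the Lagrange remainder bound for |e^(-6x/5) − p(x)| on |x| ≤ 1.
54*exp(6/5)/625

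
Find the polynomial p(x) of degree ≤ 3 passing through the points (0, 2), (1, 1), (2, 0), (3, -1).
2 - x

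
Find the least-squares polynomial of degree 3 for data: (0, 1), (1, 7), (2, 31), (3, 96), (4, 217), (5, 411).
79/63 + (85/189)x + (94/63)x² + (80/27)x³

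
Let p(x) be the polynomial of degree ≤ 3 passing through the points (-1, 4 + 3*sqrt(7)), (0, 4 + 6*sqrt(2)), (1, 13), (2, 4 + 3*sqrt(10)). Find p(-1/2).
3*sqrt(10)/16 + 19/16 + 15*sqrt(7)/16 + 45*sqrt(2)/8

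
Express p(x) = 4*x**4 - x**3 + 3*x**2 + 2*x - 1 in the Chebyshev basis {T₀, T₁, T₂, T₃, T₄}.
(2)T₀ + (5/4)T₁ + (7/2)T₂ + (-1/4)T₃ + (1/2)T₄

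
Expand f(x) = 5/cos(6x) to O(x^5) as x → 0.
5 + 90*x**2 + 1350*x**4 + O(x**5)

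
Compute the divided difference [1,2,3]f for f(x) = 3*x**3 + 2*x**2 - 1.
20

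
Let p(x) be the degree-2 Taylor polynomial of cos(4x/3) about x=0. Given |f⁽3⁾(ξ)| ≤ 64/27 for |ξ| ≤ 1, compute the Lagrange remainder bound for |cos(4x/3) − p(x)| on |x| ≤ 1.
32/81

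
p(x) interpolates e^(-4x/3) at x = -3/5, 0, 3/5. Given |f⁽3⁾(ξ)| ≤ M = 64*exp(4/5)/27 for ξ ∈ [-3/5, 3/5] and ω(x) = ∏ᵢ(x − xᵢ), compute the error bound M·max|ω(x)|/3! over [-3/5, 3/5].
64*sqrt(3)*exp(4/5)/3375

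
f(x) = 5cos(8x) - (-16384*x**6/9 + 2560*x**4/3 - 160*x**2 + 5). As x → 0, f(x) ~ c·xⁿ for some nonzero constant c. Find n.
8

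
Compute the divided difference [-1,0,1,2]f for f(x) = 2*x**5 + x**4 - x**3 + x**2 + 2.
11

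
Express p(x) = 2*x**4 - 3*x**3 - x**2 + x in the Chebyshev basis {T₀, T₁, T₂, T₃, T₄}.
(1/4)T₀ + (-5/4)T₁ + (1/2)T₂ + (-3/4)T₃ + (1/4)T₄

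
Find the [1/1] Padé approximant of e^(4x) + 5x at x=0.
(73*x/9 + 1)/(1 - 8*x/9)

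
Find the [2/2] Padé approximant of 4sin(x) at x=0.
4*x/(x**2/6 + 1)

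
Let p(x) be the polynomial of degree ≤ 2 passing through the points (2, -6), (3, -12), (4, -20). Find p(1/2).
-3/4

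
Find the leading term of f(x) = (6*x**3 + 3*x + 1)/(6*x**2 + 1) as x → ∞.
x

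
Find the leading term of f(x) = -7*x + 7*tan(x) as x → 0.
7*x**3/3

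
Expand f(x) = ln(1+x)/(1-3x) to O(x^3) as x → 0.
x + 5*x**2/2 + O(x**3)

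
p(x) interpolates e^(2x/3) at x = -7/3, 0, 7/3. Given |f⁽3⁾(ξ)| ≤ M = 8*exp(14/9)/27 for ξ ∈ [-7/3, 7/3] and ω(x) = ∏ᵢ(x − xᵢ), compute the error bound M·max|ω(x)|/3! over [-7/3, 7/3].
2744*sqrt(3)*exp(14/9)/19683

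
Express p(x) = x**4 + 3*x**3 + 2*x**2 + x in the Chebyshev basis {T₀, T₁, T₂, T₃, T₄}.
(11/8)T₀ + (13/4)T₁ + (3/2)T₂ + (3/4)T₃ + (1/8)T₄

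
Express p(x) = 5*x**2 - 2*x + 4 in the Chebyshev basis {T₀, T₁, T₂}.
(13/2)T₀ + (-2)T₁ + (5/2)T₂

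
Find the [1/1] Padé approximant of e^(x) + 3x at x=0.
(31*x/8 + 1)/(1 - x/8)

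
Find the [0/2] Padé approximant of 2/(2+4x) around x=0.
1/(2*x + 1)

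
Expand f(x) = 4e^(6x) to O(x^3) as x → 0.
4 + 24*x + 72*x**2 + O(x**3)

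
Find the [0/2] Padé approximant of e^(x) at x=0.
1/(x**2/2 - x + 1)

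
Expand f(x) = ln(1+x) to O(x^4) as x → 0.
x - x**2/2 + x**3/3 + O(x**4)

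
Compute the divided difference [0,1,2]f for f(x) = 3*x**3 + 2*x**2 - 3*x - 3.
11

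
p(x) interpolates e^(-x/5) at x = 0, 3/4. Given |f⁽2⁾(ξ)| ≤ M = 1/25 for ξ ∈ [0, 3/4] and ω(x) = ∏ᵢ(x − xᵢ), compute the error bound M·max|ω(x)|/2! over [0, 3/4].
9/3200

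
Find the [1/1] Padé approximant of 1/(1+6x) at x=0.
1/(6*x + 1)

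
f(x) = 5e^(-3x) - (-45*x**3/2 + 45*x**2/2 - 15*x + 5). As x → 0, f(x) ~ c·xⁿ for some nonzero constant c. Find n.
4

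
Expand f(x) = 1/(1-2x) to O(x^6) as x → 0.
1 + 2*x + 4*x**2 + 8*x**3 + 16*x**4 + 32*x**5 + O(x**6)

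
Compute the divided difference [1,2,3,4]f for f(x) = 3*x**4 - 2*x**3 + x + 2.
28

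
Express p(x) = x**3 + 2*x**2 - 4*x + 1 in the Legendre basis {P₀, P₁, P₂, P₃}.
(5/3)P₀ + (-17/5)P₁ + (4/3)P₂ + (2/5)P₃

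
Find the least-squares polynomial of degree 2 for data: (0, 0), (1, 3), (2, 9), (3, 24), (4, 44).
12/35 + (-97/70)x + (43/14)x²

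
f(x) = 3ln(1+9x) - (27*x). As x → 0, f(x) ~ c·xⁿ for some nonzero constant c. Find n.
2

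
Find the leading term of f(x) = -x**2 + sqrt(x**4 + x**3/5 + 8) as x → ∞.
x/10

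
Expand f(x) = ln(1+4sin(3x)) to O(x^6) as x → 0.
12*x - 72*x**2 + 558*x**3 - 4968*x**4 + 94365*x**5/2 + O(x**6)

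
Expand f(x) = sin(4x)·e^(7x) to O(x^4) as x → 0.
4*x + 28*x**2 + 262*x**3/3 + O(x**4)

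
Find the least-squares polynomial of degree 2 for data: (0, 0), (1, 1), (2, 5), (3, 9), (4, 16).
-3/35 + (4/7)x + (6/7)x²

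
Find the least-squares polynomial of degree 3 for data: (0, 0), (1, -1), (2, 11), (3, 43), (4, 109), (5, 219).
-19/126 + (-1679/756)x + (11/126)x² + (197/108)x³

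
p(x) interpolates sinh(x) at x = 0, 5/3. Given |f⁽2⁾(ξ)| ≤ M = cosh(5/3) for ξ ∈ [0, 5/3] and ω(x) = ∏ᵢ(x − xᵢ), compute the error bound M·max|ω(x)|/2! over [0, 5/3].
25*cosh(5/3)/72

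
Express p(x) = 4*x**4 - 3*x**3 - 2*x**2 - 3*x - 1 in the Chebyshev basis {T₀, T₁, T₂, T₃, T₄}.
(-1/2)T₀ + (-21/4)T₁ + T₂ + (-3/4)T₃ + (1/2)T₄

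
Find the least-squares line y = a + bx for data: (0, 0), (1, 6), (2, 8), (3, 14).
a = 2/5, b = 22/5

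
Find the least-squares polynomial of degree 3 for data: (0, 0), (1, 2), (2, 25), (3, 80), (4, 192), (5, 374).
-11/63 + (-50/189)x + (13/63)x² + (80/27)x³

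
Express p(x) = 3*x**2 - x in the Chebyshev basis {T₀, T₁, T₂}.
(3/2)T₀ - T₁ + (3/2)T₂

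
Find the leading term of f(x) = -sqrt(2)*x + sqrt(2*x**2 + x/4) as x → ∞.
sqrt(2)/16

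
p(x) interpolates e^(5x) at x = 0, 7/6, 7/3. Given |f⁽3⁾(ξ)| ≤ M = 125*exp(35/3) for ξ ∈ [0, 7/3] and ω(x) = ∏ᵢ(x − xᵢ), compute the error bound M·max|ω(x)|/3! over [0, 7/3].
42875*sqrt(3)*exp(35/3)/5832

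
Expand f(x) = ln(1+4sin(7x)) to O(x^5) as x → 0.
28*x - 392*x**2 + 21266*x**3/3 - 441784*x**4/3 + O(x**5)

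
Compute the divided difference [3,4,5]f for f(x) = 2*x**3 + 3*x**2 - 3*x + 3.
27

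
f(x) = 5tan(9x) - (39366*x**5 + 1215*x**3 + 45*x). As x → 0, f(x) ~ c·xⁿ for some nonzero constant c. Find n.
7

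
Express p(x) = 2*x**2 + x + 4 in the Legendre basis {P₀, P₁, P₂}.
(14/3)P₀ + P₁ + (4/3)P₂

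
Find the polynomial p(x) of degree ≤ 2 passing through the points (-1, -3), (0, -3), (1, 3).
3*x**2 + 3*x - 3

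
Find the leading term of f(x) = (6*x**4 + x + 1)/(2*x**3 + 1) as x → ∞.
3*x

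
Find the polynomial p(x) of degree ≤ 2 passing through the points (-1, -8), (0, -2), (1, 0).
-2*x**2 + 4*x - 2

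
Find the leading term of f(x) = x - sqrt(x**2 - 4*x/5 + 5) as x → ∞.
2/5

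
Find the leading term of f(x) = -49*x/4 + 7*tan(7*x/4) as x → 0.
2401*x**3/192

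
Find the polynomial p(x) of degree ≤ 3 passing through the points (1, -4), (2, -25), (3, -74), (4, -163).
-2*x**3 - 2*x**2 - x + 1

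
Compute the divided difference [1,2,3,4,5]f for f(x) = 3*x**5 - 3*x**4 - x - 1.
42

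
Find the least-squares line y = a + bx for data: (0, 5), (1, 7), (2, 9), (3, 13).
a = 23/5, b = 13/5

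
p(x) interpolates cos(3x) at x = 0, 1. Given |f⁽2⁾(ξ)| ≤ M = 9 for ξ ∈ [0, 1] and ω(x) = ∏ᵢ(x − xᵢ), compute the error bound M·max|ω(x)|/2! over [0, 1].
9/8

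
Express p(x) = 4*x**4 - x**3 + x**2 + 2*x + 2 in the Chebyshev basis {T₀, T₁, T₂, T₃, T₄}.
(4)T₀ + (5/4)T₁ + (5/2)T₂ + (-1/4)T₃ + (1/2)T₄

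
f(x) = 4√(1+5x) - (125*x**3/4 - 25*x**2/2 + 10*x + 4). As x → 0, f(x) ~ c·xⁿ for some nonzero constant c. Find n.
4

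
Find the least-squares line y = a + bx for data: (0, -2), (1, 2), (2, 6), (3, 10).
a = -2, b = 4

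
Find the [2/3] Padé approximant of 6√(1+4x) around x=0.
(42*x**2 + 168*x/5 + 6)/(-2*x**3/5 + 9*x**2/5 + 18*x/5 + 1)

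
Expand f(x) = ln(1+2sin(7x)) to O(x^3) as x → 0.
14*x - 98*x**2 + O(x**3)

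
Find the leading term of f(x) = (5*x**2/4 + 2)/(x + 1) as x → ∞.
5*x/4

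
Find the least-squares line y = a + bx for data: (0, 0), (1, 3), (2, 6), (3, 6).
a = 3/5, b = 21/10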